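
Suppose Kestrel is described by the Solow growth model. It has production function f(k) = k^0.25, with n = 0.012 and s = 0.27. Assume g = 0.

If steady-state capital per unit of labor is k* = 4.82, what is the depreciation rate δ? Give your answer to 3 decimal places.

Steady state requires s·f(k) = (n + δ)·k, i.e. s·k^α = (n + δ)·k.
So s / (n + δ) = (k*)^(1−α) = 4.82^0.75 = 3.2530.
Therefore n + δ = s / 3.2530 = 0.27 / 3.2530 = 0.0830, so δ = 0.0830 − 0.012 = 0.0710.

δ ≈ 0.071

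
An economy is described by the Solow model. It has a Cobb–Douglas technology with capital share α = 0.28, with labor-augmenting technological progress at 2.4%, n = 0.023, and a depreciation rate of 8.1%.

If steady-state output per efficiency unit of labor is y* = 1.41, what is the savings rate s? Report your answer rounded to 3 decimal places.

s ≈ 0.310

At the steady state, Δk = 0, so s·k^α = (n + g + δ)·k.
Since y* = [s/(n + g + δ)]^(α/(1−α)), we have s/(n + g + δ) = (y*)^((1−α)/α) = 1.41^2.5714 = 2.4194.
Therefore s = 2.4194 × (n + g + δ) = 2.4194 × 0.128 = 0.3097.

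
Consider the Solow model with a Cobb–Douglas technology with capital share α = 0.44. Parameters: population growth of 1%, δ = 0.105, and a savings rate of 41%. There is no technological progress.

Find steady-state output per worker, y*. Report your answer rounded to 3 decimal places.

In steady state, investment equals break-even investment: s·k^α = (n + δ)·k.
Dividing both sides by k: k^(1−α) = s / (n + δ).
k^0.56 = 0.41 / (0.010 + 0.105) = 0.41 / 0.115 = 3.5652
k* = 3.5652^(1/0.56) ≈ 9.6797
y* = (k*)^α = 9.6797^0.44 ≈ 2.7151

y* ≈ 2.715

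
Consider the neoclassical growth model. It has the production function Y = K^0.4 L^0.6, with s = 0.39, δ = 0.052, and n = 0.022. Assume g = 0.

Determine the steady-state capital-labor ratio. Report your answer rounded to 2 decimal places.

At the steady state, Δk = 0, so s·k^α = (n + δ)·k.
Dividing both sides by k: k^(1−α) = s / (n + δ).
k^0.6 = 0.39 / (0.022 + 0.052) = 0.39 / 0.074 = 5.2703
k* = 5.2703^(1/0.6) ≈ 15.9610

k* = 15.96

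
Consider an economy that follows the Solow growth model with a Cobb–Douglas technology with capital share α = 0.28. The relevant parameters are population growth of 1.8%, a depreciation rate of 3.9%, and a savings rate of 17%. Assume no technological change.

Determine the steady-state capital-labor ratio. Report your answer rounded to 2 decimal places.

In steady state, investment equals break-even investment: s·k^α = (n + δ)·k.
Dividing both sides by k: k^(1−α) = s / (n + δ).
k^0.72 = 0.17 / (0.018 + 0.039) = 0.17 / 0.057 = 2.9825
k* = 2.9825^(1/0.72) ≈ 4.5618

k* ≈ 4.56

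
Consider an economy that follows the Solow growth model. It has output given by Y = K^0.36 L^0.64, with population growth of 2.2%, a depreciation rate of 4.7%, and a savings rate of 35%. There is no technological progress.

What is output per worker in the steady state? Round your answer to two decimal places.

y* = 2.49

Steady state requires s·f(k) = (n + δ)·k, i.e. s·k^α = (n + δ)·k.
Rearranging, k^(1−α) = s / (n + δ).
k^0.64 = 0.35 / (0.022 + 0.047) = 0.35 / 0.069 = 5.0725
k* = 5.0725^(1/0.64) ≈ 12.6447
y* = (k*)^α = 12.6447^0.36 ≈ 2.4928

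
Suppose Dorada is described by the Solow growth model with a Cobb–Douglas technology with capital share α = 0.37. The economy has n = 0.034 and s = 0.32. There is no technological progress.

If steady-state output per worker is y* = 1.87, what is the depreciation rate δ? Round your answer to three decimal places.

In steady state, investment equals break-even investment: s·k^α = (n + δ)·k.
Since y* = [s/(n + δ)]^(α/(1−α)), we have s/(n + δ) = (y*)^((1−α)/α) = 1.87^1.7027 = 2.9031.
Therefore n + δ = s / 2.9031 = 0.32 / 2.9031 = 0.1102, so δ = 0.1102 − 0.034 = 0.0762.

δ ≈ 0.076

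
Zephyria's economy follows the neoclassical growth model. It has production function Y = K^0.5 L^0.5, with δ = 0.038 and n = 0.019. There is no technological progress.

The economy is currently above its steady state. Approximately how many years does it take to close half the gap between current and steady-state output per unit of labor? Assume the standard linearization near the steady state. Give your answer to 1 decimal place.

Near the steady state the convergence rate is λ = (1 − α)(n + δ).
λ = (1 − 0.5) × 0.057 = 0.5 × 0.057 = 0.0285
Half-life = ln 2 / λ = 0.6931 / 0.0285 ≈ 24.32 years

about 24.3 years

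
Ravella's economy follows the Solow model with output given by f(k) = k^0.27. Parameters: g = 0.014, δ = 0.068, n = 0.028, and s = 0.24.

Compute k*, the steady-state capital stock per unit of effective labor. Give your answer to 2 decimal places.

At the steady state, Δk = 0, so s·k^α = (n + g + δ)·k.
Rearranging, k^(1−α) = s / (n + g + δ).
k^0.73 = 0.24 / (0.028 + 0.014 + 0.068) = 0.24 / 0.110 = 2.1818
k* = 2.1818^(1/0.73) ≈ 2.9116

k* ≈ 2.91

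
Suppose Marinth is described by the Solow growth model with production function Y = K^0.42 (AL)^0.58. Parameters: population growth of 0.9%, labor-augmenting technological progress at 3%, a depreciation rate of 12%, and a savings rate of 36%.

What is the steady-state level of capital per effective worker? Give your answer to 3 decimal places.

In steady state, investment equals break-even investment: s·k^α = (n + g + δ)·k.
Dividing both sides by k: k^(1−α) = s / (n + g + δ).
k^0.58 = 0.36 / (0.009 + 0.030 + 0.120) = 0.36 / 0.159 = 2.2642
k* = 2.2642^(1/0.58) ≈ 4.0919

k* = 4.092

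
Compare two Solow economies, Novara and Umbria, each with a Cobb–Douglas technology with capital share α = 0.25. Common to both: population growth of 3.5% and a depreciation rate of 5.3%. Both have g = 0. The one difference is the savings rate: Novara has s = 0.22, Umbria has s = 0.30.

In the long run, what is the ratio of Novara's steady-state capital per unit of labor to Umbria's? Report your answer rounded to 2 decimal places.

k*_N / k*_U ≈ 0.66

Steady-state k* = [s/(n + δ)]^(1/(1−α)), so the ratio is [ (s_N/(n + δ)_N) / (s_U/(n + δ)_U) ]^1.3333.
s_N/(n + δ)_N = 0.22/0.088 = 2.5000; s_U/(n + δ)_U = 0.30/0.088 = 3.4091.
Ratio = (2.5000/3.4091)^1.3333 = 0.7333^1.3333 ≈ 0.6613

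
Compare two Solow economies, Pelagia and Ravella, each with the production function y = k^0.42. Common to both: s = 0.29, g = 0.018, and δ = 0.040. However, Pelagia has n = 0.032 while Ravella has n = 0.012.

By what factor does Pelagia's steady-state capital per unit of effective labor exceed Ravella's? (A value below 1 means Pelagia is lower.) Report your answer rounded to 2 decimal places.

ratio ≈ 0.65

Steady-state k* = [s/(n + g + δ)]^(1/(1−α)), so the ratio is [ (s_P/(n + g + δ)_P) / (s_R/(n + g + δ)_R) ]^1.7241.
s_P/(n + g + δ)_P = 0.29/0.090 = 3.2222; s_R/(n + g + δ)_R = 0.29/0.070 = 4.1429.
Ratio = (3.2222/4.1429)^1.7241 = 0.7778^1.7241 ≈ 0.6484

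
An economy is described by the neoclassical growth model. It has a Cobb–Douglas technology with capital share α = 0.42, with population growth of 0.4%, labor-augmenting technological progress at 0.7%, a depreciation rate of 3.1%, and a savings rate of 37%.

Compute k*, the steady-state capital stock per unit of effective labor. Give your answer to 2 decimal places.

At the steady state, Δk = 0, so s·k^α = (n + g + δ)·k.
Rearranging, k^(1−α) = s / (n + g + δ).
k^0.58 = 0.37 / (0.004 + 0.007 + 0.031) = 0.37 / 0.042 = 8.8095
k* = 8.8095^(1/0.58) ≈ 42.5820

k* ≈ 42.58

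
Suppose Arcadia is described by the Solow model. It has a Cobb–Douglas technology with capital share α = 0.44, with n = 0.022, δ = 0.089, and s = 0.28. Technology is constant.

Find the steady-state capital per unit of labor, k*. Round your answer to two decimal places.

k* ≈ 5.22

At the steady state, Δk = 0, so s·k^α = (n + δ)·k.
Rearranging, k^(1−α) = s / (n + δ).
k^0.56 = 0.28 / (0.022 + 0.089) = 0.28 / 0.111 = 2.5225
k* = 2.5225^(1/0.56) ≈ 5.2186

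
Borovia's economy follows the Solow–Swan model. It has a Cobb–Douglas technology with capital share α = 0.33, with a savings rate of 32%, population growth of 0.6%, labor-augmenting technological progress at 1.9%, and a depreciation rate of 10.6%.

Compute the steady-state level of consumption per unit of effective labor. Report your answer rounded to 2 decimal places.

c* = 1.06

In steady state, investment equals break-even investment: s·k^α = (n + g + δ)·k.
Dividing both sides by k: k^(1−α) = s / (n + g + δ).
k^0.67 = 0.32 / (0.006 + 0.019 + 0.106) = 0.32 / 0.131 = 2.4427
k* = 2.4427^(1/0.67) ≈ 3.7924
y* = (k*)^α = 3.7924^0.33 ≈ 1.5525
c* = (1 − s)·y* = (1 − 0.32) × 1.5525 ≈ 1.0557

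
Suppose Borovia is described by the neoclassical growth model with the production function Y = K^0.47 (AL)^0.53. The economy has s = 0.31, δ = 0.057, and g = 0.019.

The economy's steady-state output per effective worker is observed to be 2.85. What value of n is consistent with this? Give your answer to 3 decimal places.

n ≈ 0.019

At the steady state, Δk = 0, so s·k^α = (n + g + δ)·k.
Since y* = [s/(n + g + δ)]^(α/(1−α)), we have s/(n + g + δ) = (y*)^((1−α)/α) = 2.85^1.1277 = 3.2578.
Therefore n + g + δ = s / 3.2578 = 0.31 / 3.2578 = 0.0952, so n = 0.0952 − 0.076 = 0.0192.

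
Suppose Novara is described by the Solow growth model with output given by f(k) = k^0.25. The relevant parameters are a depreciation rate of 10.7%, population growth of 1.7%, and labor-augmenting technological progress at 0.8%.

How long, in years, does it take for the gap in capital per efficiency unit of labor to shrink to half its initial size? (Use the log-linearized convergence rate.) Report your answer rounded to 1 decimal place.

t_½ ≈ 7.0 years

Near the steady state the convergence rate is λ = (1 − α)(n + g + δ).
λ = (1 − 0.25) × 0.132 = 0.75 × 0.132 = 0.0990
Half-life = ln 2 / λ = 0.6931 / 0.0990 ≈ 7.00 years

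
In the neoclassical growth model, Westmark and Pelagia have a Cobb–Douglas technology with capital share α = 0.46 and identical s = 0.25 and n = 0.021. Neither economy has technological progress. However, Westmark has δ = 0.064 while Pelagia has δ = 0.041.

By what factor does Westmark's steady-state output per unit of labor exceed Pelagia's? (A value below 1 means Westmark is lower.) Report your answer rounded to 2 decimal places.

Steady-state y* = [s/(n + δ)]^(α/(1−α)), so the ratio is [ (s_W/(n + δ)_W) / (s_P/(n + δ)_P) ]^0.8519.
s_W/(n + δ)_W = 0.25/0.085 = 2.9412; s_P/(n + δ)_P = 0.25/0.062 = 4.0323.
Ratio = (2.9412/4.0323)^0.8519 = 0.7294^0.8519 ≈ 0.7643

y*_W / y*_P ≈ 0.76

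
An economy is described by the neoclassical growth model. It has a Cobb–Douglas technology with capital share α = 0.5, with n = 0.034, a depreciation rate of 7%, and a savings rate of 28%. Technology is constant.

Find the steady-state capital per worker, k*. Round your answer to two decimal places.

k* ≈ 7.25

Steady state requires s·f(k) = (n + δ)·k, i.e. s·k^α = (n + δ)·k.
Dividing both sides by k: k^(1−α) = s / (n + δ).
k^0.5 = 0.28 / (0.034 + 0.070) = 0.28 / 0.104 = 2.6923
k* = 2.6923^(1/0.5) ≈ 7.2485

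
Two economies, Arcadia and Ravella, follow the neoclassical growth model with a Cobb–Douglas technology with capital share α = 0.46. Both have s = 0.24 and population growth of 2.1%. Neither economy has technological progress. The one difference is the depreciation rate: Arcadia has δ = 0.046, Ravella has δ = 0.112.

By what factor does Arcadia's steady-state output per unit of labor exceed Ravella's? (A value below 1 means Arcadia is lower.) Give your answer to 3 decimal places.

Steady-state y* = [s/(n + δ)]^(α/(1−α)), so the ratio is [ (s_A/(n + δ)_A) / (s_R/(n + δ)_R) ]^0.8519.
s_A/(n + δ)_A = 0.24/0.067 = 3.5821; s_R/(n + δ)_R = 0.24/0.133 = 1.8045.
Ratio = (3.5821/1.8045)^0.8519 = 1.9851^0.8519 ≈ 1.7934

ratio ≈ 1.793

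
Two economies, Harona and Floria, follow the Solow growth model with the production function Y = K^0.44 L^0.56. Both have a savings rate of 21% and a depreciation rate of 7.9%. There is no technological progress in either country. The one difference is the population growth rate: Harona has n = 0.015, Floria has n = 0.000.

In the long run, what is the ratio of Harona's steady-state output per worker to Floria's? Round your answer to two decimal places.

ratio ≈ 0.87

Steady-state y* = [s/(n + δ)]^(α/(1−α)), so the ratio is [ (s_H/(n + δ)_H) / (s_F/(n + δ)_F) ]^0.7857.
s_H/(n + δ)_H = 0.21/0.094 = 2.2340; s_F/(n + δ)_F = 0.21/0.079 = 2.6582.
Ratio = (2.2340/2.6582)^0.7857 = 0.8404^0.7857 ≈ 0.8723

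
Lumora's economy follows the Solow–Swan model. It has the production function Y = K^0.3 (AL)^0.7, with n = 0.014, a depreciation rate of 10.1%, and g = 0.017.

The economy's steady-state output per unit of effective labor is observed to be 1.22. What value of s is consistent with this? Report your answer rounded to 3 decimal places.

At the steady state, Δk = 0, so s·k^α = (n + g + δ)·k.
Since y* = [s/(n + g + δ)]^(α/(1−α)), we have s/(n + g + δ) = (y*)^((1−α)/α) = 1.22^2.3333 = 1.5904.
Therefore s = 1.5904 × (n + g + δ) = 1.5904 × 0.132 = 0.2099.

s ≈ 0.210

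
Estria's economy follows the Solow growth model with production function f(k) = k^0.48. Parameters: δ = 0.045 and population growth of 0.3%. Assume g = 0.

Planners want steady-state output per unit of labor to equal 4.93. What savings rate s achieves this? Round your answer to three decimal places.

Steady state requires s·f(k) = (n + δ)·k, i.e. s·k^α = (n + δ)·k.
Since y* = [s/(n + δ)]^(α/(1−α)), we have s/(n + δ) = (y*)^((1−α)/α) = 4.93^1.0833 = 5.6307.
Therefore s = 5.6307 × (n + δ) = 5.6307 × 0.048 = 0.2703.

s ≈ 0.270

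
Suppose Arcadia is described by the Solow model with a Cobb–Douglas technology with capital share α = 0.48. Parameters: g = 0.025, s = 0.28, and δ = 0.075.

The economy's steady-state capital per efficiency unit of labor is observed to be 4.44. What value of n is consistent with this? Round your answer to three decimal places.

At the steady state, Δk = 0, so s·k^α = (n + g + δ)·k.
So s / (n + g + δ) = (k*)^(1−α) = 4.44^0.52 = 2.1709.
Therefore n + g + δ = s / 2.1709 = 0.28 / 2.1709 = 0.1290, so n = 0.1290 − 0.100 = 0.0290.

n ≈ 0.029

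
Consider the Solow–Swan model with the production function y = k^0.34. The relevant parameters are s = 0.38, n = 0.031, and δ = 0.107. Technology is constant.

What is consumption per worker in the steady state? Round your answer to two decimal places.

c* = 1.04

At the steady state, Δk = 0, so s·k^α = (n + δ)·k.
Rearranging, k^(1−α) = s / (n + δ).
k^0.66 = 0.38 / (0.031 + 0.107) = 0.38 / 0.138 = 2.7536
k* = 2.7536^(1/0.66) ≈ 4.6400
y* = (k*)^α = 4.6400^0.34 ≈ 1.6851
c* = (1 − s)·y* = (1 − 0.38) × 1.6851 ≈ 1.0448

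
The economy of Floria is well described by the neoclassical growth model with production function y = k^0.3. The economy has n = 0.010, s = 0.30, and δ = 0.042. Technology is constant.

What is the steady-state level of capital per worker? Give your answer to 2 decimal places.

At the steady state, Δk = 0, so s·k^α = (n + δ)·k.
Dividing both sides by k: k^(1−α) = s / (n + δ).
k^0.7 = 0.30 / (0.010 + 0.042) = 0.30 / 0.052 = 5.7692
k* = 5.7692^(1/0.7) ≈ 12.2267

k* ≈ 12.23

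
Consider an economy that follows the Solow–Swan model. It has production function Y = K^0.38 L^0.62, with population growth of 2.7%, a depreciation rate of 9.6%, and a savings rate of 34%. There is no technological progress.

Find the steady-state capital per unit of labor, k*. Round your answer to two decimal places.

At the steady state, Δk = 0, so s·k^α = (n + δ)·k.
Dividing both sides by k: k^(1−α) = s / (n + δ).
k^0.62 = 0.34 / (0.027 + 0.096) = 0.34 / 0.123 = 2.7642
k* = 2.7642^(1/0.62) ≈ 5.1548

k* = 5.15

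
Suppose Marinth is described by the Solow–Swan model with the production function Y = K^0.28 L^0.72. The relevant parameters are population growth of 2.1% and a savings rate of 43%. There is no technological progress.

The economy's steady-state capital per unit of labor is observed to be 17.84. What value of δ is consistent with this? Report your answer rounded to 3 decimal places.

δ ≈ 0.033

In steady state, investment equals break-even investment: s·k^α = (n + δ)·k.
So s / (n + δ) = (k*)^(1−α) = 17.84^0.72 = 7.9617.
Therefore n + δ = s / 7.9617 = 0.43 / 7.9617 = 0.0540, so δ = 0.0540 − 0.021 = 0.0330.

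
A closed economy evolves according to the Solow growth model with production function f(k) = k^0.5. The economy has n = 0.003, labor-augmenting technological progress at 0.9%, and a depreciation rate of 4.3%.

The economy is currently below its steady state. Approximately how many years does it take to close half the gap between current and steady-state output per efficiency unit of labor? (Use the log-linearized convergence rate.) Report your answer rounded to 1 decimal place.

about 25.2 years

Near the steady state the convergence rate is λ = (1 − α)(n + g + δ).
λ = (1 − 0.5) × 0.055 = 0.5 × 0.055 = 0.0275
Half-life = ln 2 / λ = 0.6931 / 0.0275 ≈ 25.20 years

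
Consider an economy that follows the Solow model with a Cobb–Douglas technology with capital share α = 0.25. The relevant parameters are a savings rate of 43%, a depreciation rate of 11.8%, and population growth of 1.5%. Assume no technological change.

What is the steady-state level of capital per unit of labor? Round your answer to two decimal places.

Steady state requires s·f(k) = (n + δ)·k, i.e. s·k^α = (n + δ)·k.
Dividing both sides by k: k^(1−α) = s / (n + δ).
k^0.75 = 0.43 / (0.015 + 0.118) = 0.43 / 0.133 = 3.2331
k* = 3.2331^(1/0.75) ≈ 4.7807

k* ≈ 4.78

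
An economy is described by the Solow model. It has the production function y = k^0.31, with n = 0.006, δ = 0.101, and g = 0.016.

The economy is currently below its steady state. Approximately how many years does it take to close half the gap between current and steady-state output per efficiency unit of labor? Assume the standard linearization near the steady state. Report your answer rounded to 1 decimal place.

Near the steady state the convergence rate is λ = (1 − α)(n + g + δ).
λ = (1 − 0.31) × 0.123 = 0.69 × 0.123 = 0.08487
Half-life = ln 2 / λ = 0.6931 / 0.08487 ≈ 8.17 years

t_½ ≈ 8.2 years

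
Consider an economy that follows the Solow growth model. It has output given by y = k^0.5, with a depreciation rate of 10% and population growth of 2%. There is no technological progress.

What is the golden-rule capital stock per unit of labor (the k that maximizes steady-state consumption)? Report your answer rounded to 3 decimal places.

k_gold ≈ 17.361

The golden rule sets f'(k) = n + δ, i.e. α·k^(α−1) = n + δ.
So k^(1−α) = α / (n + δ) = 0.5 / 0.120 = 4.1667.
k_gold = 4.1667^(1/0.5) ≈ 17.3614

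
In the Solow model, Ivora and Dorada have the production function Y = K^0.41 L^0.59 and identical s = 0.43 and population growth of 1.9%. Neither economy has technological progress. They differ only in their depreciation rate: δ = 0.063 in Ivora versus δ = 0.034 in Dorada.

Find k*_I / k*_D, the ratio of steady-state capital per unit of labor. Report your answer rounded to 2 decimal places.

Steady-state k* = [s/(n + δ)]^(1/(1−α)), so the ratio is [ (s_I/(n + δ)_I) / (s_D/(n + δ)_D) ]^1.6949.
s_I/(n + δ)_I = 0.43/0.082 = 5.2439; s_D/(n + δ)_D = 0.43/0.053 = 8.1132.
Ratio = (5.2439/8.1132)^1.6949 = 0.6463^1.6949 ≈ 0.4772

ratio ≈ 0.48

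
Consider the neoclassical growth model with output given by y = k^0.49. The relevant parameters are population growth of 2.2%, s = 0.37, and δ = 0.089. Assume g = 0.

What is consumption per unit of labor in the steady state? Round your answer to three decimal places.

c* = 2.003

Steady state requires s·f(k) = (n + δ)·k, i.e. s·k^α = (n + δ)·k.
Rearranging, k^(1−α) = s / (n + δ).
k^0.51 = 0.37 / (0.022 + 0.089) = 0.37 / 0.111 = 3.3333
k* = 3.3333^(1/0.51) ≈ 10.5985
y* = (k*)^α = 10.5985^0.49 ≈ 3.1796
c* = (1 − s)·y* = (1 − 0.37) × 3.1796 ≈ 2.0031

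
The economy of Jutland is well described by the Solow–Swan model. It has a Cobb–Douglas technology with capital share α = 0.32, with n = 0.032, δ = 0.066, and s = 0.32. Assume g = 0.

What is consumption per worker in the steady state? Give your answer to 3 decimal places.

Steady state requires s·f(k) = (n + δ)·k, i.e. s·k^α = (n + δ)·k.
Rearranging, k^(1−α) = s / (n + δ).
k^0.68 = 0.32 / (0.032 + 0.066) = 0.32 / 0.098 = 3.2653
k* = 3.2653^(1/0.68) ≈ 5.6986
y* = (k*)^α = 5.6986^0.32 ≈ 1.7452
c* = (1 − s)·y* = (1 − 0.32) × 1.7452 ≈ 1.1867

c* ≈ 1.187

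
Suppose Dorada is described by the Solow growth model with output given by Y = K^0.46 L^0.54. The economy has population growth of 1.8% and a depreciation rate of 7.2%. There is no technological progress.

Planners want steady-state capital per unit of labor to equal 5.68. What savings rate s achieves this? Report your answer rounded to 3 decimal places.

Steady state requires s·f(k) = (n + δ)·k, i.e. s·k^α = (n + δ)·k.
So s / (n + δ) = (k*)^(1−α) = 5.68^0.54 = 2.5547.
Therefore s = 2.5547 × (n + δ) = 2.5547 × 0.090 = 0.2299.

s ≈ 0.230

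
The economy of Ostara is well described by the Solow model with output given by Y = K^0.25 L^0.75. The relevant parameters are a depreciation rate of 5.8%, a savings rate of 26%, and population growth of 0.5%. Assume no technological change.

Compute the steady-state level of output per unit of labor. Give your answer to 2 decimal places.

y* ≈ 1.60

Steady state requires s·f(k) = (n + δ)·k, i.e. s·k^α = (n + δ)·k.
Dividing both sides by k: k^(1−α) = s / (n + δ).
k^0.75 = 0.26 / (0.005 + 0.058) = 0.26 / 0.063 = 4.1270
k* = 4.1270^(1/0.75) ≈ 6.6198
y* = (k*)^α = 6.6198^0.25 ≈ 1.6040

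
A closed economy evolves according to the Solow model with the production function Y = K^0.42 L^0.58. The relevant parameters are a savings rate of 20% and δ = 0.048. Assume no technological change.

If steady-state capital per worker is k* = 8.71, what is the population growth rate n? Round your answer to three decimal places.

Steady state requires s·f(k) = (n + δ)·k, i.e. s·k^α = (n + δ)·k.
So s / (n + δ) = (k*)^(1−α) = 8.71^0.58 = 3.5092.
Therefore n + δ = s / 3.5092 = 0.20 / 3.5092 = 0.0570, so n = 0.0570 − 0.048 = 0.0090.

n ≈ 0.009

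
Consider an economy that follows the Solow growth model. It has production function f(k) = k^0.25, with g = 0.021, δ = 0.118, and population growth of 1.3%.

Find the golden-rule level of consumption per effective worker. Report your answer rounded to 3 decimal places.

c_gold ≈ 0.885

At the golden rule, f'(k) = n + g + δ, so α·k^(α−1) = n + g + δ and k_gold = (α/(n + g + δ))^(1/(1−α)).
k_gold = (0.25/0.152)^(1/0.75) = 1.6447^1.3333 ≈ 1.9414
c_gold = f(k_gold) − (n + g + δ)·k_gold = 1.1804 − 0.152×1.9414 ≈ 0.8853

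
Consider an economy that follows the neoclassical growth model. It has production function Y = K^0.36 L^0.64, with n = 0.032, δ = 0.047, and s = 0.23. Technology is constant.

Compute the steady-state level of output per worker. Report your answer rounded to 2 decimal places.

Steady state requires s·f(k) = (n + δ)·k, i.e. s·k^α = (n + δ)·k.
Dividing both sides by k: k^(1−α) = s / (n + δ).
k^0.64 = 0.23 / (0.032 + 0.047) = 0.23 / 0.079 = 2.9114
k* = 2.9114^(1/0.64) ≈ 5.3108
y* = (k*)^α = 5.3108^0.36 ≈ 1.8241

y* = 1.82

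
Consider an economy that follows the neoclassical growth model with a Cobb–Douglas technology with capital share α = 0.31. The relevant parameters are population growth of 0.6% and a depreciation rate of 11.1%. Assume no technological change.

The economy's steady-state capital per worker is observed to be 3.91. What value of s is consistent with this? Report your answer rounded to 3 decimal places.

At the steady state, Δk = 0, so s·k^α = (n + δ)·k.
So s / (n + δ) = (k*)^(1−α) = 3.91^0.69 = 2.5621.
Therefore s = 2.5621 × (n + δ) = 2.5621 × 0.117 = 0.2998.

s ≈ 0.300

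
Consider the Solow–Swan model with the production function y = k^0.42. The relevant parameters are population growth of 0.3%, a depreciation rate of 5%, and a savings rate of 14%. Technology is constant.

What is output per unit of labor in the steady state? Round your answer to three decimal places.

Steady state requires s·f(k) = (n + δ)·k, i.e. s·k^α = (n + δ)·k.
Dividing both sides by k: k^(1−α) = s / (n + δ).
k^0.58 = 0.14 / (0.003 + 0.050) = 0.14 / 0.053 = 2.6415
k* = 2.6415^(1/0.58) ≈ 5.3374
y* = (k*)^α = 5.3374^0.42 ≈ 2.0206

y* = 2.021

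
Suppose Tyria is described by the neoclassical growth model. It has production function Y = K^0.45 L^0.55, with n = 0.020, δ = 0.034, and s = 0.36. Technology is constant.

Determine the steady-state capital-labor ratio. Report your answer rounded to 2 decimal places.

k* ≈ 31.48

In steady state, investment equals break-even investment: s·k^α = (n + δ)·k.
Rearranging, k^(1−α) = s / (n + δ).
k^0.55 = 0.36 / (0.020 + 0.034) = 0.36 / 0.054 = 6.6667
k* = 6.6667^(1/0.55) ≈ 31.4789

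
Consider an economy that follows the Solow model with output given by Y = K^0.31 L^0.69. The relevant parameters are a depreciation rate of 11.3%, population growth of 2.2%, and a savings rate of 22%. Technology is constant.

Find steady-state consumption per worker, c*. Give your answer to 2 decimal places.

Steady state requires s·f(k) = (n + δ)·k, i.e. s·k^α = (n + δ)·k.
Dividing both sides by k: k^(1−α) = s / (n + δ).
k^0.69 = 0.22 / (0.022 + 0.113) = 0.22 / 0.135 = 1.6296
k* = 1.6296^(1/0.69) ≈ 2.0294
y* = (k*)^α = 2.0294^0.31 ≈ 1.2453
c* = (1 − s)·y* = (1 − 0.22) × 1.2453 ≈ 0.9713

c* ≈ 0.97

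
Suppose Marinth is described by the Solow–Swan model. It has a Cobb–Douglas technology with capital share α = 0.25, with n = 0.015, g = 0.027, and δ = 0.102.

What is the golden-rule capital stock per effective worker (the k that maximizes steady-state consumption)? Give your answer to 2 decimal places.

k_gold ≈ 2.09

The golden rule sets f'(k) = n + g + δ, i.e. α·k^(α−1) = n + g + δ.
So k^(1−α) = α / (n + g + δ) = 0.25 / 0.144 = 1.7361.
k_gold = 1.7361^(1/0.75) ≈ 2.0866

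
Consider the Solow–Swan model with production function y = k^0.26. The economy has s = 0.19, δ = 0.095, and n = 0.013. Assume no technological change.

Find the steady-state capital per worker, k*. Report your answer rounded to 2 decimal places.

At the steady state, Δk = 0, so s·k^α = (n + δ)·k.
Rearranging, k^(1−α) = s / (n + δ).
k^0.74 = 0.19 / (0.013 + 0.095) = 0.19 / 0.108 = 1.7593
k* = 1.7593^(1/0.74) ≈ 2.1456

k* = 2.15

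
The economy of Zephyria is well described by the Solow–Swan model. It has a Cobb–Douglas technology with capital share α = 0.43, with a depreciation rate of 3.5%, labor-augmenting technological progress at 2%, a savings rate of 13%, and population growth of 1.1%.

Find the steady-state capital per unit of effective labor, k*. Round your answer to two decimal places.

In steady state, investment equals break-even investment: s·k^α = (n + g + δ)·k.
Dividing both sides by k: k^(1−α) = s / (n + g + δ).
k^0.57 = 0.13 / (0.011 + 0.020 + 0.035) = 0.13 / 0.066 = 1.9697
k* = 1.9697^(1/0.57) ≈ 3.2847

k* = 3.28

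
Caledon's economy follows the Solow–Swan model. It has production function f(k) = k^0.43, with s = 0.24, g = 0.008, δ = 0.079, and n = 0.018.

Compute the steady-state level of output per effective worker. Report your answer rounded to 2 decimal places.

y* ≈ 1.87

Steady state requires s·f(k) = (n + g + δ)·k, i.e. s·k^α = (n + g + δ)·k.
Rearranging, k^(1−α) = s / (n + g + δ).
k^0.57 = 0.24 / (0.018 + 0.008 + 0.079) = 0.24 / 0.105 = 2.2857
k* = 2.2857^(1/0.57) ≈ 4.2644
y* = (k*)^α = 4.2644^0.43 ≈ 1.8657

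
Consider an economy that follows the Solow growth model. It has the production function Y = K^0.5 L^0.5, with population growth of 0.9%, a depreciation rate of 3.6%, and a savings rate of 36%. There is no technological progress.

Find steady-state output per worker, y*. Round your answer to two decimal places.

Steady state requires s·f(k) = (n + δ)·k, i.e. s·k^α = (n + δ)·k.
Dividing both sides by k: k^(1−α) = s / (n + δ).
k^0.5 = 0.36 / (0.009 + 0.036) = 0.36 / 0.045 = 8.0000
k* = 8.0000^(1/0.5) ≈ 64.0000
y* = (k*)^α = 64.0000^0.5 ≈ 8.0000

y* = 8.00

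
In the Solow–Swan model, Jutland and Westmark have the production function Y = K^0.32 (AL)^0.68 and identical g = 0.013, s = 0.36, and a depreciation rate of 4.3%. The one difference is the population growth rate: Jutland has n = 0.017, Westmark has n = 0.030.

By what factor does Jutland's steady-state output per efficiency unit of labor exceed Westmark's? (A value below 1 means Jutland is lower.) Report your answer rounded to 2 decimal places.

y*_J / y*_W ≈ 1.08

Steady-state y* = [s/(n + g + δ)]^(α/(1−α)), so the ratio is [ (s_J/(n + g + δ)_J) / (s_W/(n + g + δ)_W) ]^0.4706.
s_J/(n + g + δ)_J = 0.36/0.073 = 4.9315; s_W/(n + g + δ)_W = 0.36/0.086 = 4.1860.
Ratio = (4.9315/4.1860)^0.4706 = 1.1781^0.4706 ≈ 1.0802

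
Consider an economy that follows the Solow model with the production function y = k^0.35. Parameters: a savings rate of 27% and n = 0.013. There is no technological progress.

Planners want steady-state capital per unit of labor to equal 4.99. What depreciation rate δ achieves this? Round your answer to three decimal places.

In steady state, investment equals break-even investment: s·k^α = (n + δ)·k.
So s / (n + δ) = (k*)^(1−α) = 4.99^0.65 = 2.8429.
Therefore n + δ = s / 2.8429 = 0.27 / 2.8429 = 0.0950, so δ = 0.0950 − 0.013 = 0.0820.

δ ≈ 0.082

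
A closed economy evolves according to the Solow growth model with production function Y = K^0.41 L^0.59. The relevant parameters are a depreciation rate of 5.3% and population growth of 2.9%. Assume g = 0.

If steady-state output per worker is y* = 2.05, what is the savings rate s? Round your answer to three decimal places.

s ≈ 0.230

Steady state requires s·f(k) = (n + δ)·k, i.e. s·k^α = (n + δ)·k.
Since y* = [s/(n + δ)]^(α/(1−α)), we have s/(n + δ) = (y*)^((1−α)/α) = 2.05^1.439 = 2.8094.
Therefore s = 2.8094 × (n + δ) = 2.8094 × 0.082 = 0.2304.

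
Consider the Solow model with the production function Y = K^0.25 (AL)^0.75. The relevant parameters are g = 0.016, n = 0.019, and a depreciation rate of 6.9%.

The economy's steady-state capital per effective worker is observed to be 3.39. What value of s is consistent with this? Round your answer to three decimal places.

In steady state, investment equals break-even investment: s·k^α = (n + g + δ)·k.
So s / (n + g + δ) = (k*)^(1−α) = 3.39^0.75 = 2.4983.
Therefore s = 2.4983 × (n + g + δ) = 2.4983 × 0.104 = 0.2598.

s ≈ 0.260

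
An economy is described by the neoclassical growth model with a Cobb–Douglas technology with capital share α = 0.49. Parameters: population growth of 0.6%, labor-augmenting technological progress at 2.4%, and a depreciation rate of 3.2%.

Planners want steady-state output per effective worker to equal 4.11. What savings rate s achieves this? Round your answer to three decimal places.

In steady state, investment equals break-even investment: s·k^α = (n + g + δ)·k.
Since y* = [s/(n + g + δ)]^(α/(1−α)), we have s/(n + g + δ) = (y*)^((1−α)/α) = 4.11^1.0408 = 4.3540.
Therefore s = 4.3540 × (n + g + δ) = 4.3540 × 0.062 = 0.2699.

s ≈ 0.270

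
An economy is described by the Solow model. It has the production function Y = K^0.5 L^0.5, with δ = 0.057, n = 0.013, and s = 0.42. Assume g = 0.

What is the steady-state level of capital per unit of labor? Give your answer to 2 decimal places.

In steady state, investment equals break-even investment: s·k^α = (n + δ)·k.
Rearranging, k^(1−α) = s / (n + δ).
k^0.5 = 0.42 / (0.013 + 0.057) = 0.42 / 0.070 = 6.0000
k* = 6.0000^(1/0.5) ≈ 36.0000

k* = 36.00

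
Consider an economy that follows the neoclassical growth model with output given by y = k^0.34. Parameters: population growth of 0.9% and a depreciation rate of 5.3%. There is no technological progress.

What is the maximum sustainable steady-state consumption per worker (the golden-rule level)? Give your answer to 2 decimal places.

At the golden rule, f'(k) = n + δ, so α·k^(α−1) = n + δ and k_gold = (α/(n + δ))^(1/(1−α)).
k_gold = (0.34/0.062)^(1/0.66) = 5.4839^1.5152 ≈ 13.1786
c_gold = f(k_gold) − (n + δ)·k_gold = 2.4030 − 0.062×13.1786 ≈ 1.5859

c_gold ≈ 1.59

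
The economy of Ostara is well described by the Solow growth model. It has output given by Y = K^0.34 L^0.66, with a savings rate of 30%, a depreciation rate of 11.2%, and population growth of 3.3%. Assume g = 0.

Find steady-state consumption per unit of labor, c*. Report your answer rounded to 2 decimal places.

Steady state requires s·f(k) = (n + δ)·k, i.e. s·k^α = (n + δ)·k.
Rearranging, k^(1−α) = s / (n + δ).
k^0.66 = 0.30 / (0.033 + 0.112) = 0.30 / 0.145 = 2.0690
k* = 2.0690^(1/0.66) ≈ 3.0090
y* = (k*)^α = 3.0090^0.34 ≈ 1.4543
c* = (1 − s)·y* = (1 − 0.30) × 1.4543 ≈ 1.0180

c* ≈ 1.02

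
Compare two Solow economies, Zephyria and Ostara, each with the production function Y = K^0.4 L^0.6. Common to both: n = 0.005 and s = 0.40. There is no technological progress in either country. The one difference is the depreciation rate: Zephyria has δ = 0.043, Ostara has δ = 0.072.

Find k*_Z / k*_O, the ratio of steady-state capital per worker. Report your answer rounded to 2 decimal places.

Steady-state k* = [s/(n + δ)]^(1/(1−α)), so the ratio is [ (s_Z/(n + δ)_Z) / (s_O/(n + δ)_O) ]^1.6667.
s_Z/(n + δ)_Z = 0.40/0.048 = 8.3333; s_O/(n + δ)_O = 0.40/0.077 = 5.1948.
Ratio = (8.3333/5.1948)^1.6667 = 1.6042^1.6667 ≈ 2.1984

ratio ≈ 2.20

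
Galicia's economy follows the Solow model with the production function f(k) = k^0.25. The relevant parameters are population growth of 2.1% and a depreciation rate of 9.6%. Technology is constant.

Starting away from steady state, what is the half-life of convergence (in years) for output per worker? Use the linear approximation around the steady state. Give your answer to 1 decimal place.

Near the steady state the convergence rate is λ = (1 − α)(n + δ).
λ = (1 − 0.25) × 0.117 = 0.75 × 0.117 = 0.08775
Half-life = ln 2 / λ = 0.6931 / 0.08775 ≈ 7.90 years

t_½ ≈ 7.9 years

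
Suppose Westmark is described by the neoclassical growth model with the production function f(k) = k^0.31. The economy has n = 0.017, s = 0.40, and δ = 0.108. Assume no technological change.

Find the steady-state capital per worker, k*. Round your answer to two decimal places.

k* ≈ 5.40

At the steady state, Δk = 0, so s·k^α = (n + δ)·k.
Dividing both sides by k: k^(1−α) = s / (n + δ).
k^0.69 = 0.40 / (0.017 + 0.108) = 0.40 / 0.125 = 3.2000
k* = 3.2000^(1/0.69) ≈ 5.3964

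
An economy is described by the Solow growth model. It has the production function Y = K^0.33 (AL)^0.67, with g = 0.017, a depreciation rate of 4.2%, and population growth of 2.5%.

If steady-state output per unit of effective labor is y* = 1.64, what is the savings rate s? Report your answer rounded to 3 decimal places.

s ≈ 0.229

At the steady state, Δk = 0, so s·k^α = (n + g + δ)·k.
Since y* = [s/(n + g + δ)]^(α/(1−α)), we have s/(n + g + δ) = (y*)^((1−α)/α) = 1.64^2.0303 = 2.7302.
Therefore s = 2.7302 × (n + g + δ) = 2.7302 × 0.084 = 0.2293.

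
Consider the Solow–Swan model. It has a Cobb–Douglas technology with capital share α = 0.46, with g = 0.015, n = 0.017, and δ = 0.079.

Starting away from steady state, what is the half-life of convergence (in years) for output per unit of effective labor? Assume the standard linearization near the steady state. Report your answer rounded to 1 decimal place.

Near the steady state the convergence rate is λ = (1 − α)(n + g + δ).
λ = (1 − 0.46) × 0.111 = 0.54 × 0.111 = 0.05994
Half-life = ln 2 / λ = 0.6931 / 0.05994 ≈ 11.56 years

about 11.6 years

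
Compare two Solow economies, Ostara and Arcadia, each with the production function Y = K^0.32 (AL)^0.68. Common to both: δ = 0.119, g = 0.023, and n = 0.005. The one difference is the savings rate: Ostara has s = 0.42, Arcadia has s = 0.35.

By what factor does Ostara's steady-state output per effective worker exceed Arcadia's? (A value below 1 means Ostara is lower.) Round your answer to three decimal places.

y*_O / y*_A ≈ 1.090

Steady-state y* = [s/(n + g + δ)]^(α/(1−α)), so the ratio is [ (s_O/(n + g + δ)_O) / (s_A/(n + g + δ)_A) ]^0.4706.
s_O/(n + g + δ)_O = 0.42/0.147 = 2.8571; s_A/(n + g + δ)_A = 0.35/0.147 = 2.3810.
Ratio = (2.8571/2.3810)^0.4706 = 1.2000^0.4706 ≈ 1.0896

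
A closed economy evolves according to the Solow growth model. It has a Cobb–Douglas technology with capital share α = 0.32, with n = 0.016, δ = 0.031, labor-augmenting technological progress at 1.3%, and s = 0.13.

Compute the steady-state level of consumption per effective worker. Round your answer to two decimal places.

Steady state requires s·f(k) = (n + g + δ)·k, i.e. s·k^α = (n + g + δ)·k.
Rearranging, k^(1−α) = s / (n + g + δ).
k^0.68 = 0.13 / (0.016 + 0.013 + 0.031) = 0.13 / 0.060 = 2.1667
k* = 2.1667^(1/0.68) ≈ 3.1176
y* = (k*)^α = 3.1176^0.32 ≈ 1.4389
c* = (1 − s)·y* = (1 − 0.13) × 1.4389 ≈ 1.2518

c* ≈ 1.25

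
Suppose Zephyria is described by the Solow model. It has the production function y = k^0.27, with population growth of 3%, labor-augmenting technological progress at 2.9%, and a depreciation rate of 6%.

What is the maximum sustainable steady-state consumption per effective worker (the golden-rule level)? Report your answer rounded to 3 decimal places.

At the golden rule, f'(k) = n + g + δ, so α·k^(α−1) = n + g + δ and k_gold = (α/(n + g + δ))^(1/(1−α)).
k_gold = (0.27/0.119)^(1/0.73) = 2.2689^1.3699 ≈ 3.0721
c_gold = f(k_gold) − (n + g + δ)·k_gold = 1.3540 − 0.119×3.0721 ≈ 0.9884

c_gold ≈ 0.988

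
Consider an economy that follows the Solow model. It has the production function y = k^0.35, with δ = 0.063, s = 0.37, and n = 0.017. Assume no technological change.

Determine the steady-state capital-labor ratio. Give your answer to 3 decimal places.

At the steady state, Δk = 0, so s·k^α = (n + δ)·k.
Rearranging, k^(1−α) = s / (n + δ).
k^0.65 = 0.37 / (0.017 + 0.063) = 0.37 / 0.080 = 4.6250
k* = 4.6250^(1/0.65) ≈ 10.5499

k* = 10.550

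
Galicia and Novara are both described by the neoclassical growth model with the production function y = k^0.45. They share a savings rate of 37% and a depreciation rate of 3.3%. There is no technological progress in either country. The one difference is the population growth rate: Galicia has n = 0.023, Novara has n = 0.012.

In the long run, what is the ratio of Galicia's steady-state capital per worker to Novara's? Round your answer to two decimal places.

Steady-state k* = [s/(n + δ)]^(1/(1−α)), so the ratio is [ (s_G/(n + δ)_G) / (s_N/(n + δ)_N) ]^1.8182.
s_G/(n + δ)_G = 0.37/0.056 = 6.6071; s_N/(n + δ)_N = 0.37/0.045 = 8.2222.
Ratio = (6.6071/8.2222)^1.8182 = 0.8036^1.8182 ≈ 0.6720

k*_G / k*_N ≈ 0.67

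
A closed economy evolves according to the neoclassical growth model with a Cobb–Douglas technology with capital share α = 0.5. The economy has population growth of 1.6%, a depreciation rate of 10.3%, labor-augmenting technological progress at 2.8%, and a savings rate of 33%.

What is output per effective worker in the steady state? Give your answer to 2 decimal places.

Steady state requires s·f(k) = (n + g + δ)·k, i.e. s·k^α = (n + g + δ)·k.
Dividing both sides by k: k^(1−α) = s / (n + g + δ).
k^0.5 = 0.33 / (0.016 + 0.028 + 0.103) = 0.33 / 0.147 = 2.2449
k* = 2.2449^(1/0.5) ≈ 5.0396
y* = (k*)^α = 5.0396^0.5 ≈ 2.2449

y* = 2.24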